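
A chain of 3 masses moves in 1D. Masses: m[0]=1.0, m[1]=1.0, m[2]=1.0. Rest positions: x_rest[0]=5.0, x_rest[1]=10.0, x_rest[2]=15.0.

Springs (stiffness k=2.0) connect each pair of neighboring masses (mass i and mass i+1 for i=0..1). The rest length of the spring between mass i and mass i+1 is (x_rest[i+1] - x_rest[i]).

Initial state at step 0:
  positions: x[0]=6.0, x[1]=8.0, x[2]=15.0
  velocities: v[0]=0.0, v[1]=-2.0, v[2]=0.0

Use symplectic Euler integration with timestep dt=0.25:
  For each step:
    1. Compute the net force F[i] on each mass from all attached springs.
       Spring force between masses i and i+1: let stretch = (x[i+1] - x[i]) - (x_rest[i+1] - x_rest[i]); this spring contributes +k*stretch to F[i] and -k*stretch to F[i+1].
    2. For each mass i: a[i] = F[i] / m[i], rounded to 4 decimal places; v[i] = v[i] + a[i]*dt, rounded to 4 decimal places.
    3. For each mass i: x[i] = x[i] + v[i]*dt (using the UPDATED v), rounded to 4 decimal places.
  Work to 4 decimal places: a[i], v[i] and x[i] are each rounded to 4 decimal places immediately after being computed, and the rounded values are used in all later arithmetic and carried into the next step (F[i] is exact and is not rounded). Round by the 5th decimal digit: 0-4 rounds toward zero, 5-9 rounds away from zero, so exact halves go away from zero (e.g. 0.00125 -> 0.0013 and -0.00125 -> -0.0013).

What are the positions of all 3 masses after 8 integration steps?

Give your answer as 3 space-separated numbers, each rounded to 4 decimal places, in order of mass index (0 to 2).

Step 0: x=[6.0000 8.0000 15.0000] v=[0.0000 -2.0000 0.0000]
Step 1: x=[5.6250 8.1250 14.7500] v=[-1.5000 0.5000 -1.0000]
Step 2: x=[4.9375 8.7656 14.2969] v=[-2.7500 2.5625 -1.8125]
Step 3: x=[4.1035 9.6191 13.7774] v=[-3.3360 3.4141 -2.0782]
Step 4: x=[3.3340 10.3030 13.3631] v=[-3.0782 2.7355 -1.6574]
Step 5: x=[2.8106 10.4983 13.1912] v=[-2.0937 0.7811 -0.6875]
Step 6: x=[2.6231 10.0692 13.3077] v=[-0.7499 -1.7163 0.4661]
Step 7: x=[2.7414 9.1142 13.6444] v=[0.4732 -3.8201 1.3469]
Step 8: x=[3.0313 7.9289 14.0399] v=[1.1596 -4.7414 1.5818]

Answer: 3.0313 7.9289 14.0399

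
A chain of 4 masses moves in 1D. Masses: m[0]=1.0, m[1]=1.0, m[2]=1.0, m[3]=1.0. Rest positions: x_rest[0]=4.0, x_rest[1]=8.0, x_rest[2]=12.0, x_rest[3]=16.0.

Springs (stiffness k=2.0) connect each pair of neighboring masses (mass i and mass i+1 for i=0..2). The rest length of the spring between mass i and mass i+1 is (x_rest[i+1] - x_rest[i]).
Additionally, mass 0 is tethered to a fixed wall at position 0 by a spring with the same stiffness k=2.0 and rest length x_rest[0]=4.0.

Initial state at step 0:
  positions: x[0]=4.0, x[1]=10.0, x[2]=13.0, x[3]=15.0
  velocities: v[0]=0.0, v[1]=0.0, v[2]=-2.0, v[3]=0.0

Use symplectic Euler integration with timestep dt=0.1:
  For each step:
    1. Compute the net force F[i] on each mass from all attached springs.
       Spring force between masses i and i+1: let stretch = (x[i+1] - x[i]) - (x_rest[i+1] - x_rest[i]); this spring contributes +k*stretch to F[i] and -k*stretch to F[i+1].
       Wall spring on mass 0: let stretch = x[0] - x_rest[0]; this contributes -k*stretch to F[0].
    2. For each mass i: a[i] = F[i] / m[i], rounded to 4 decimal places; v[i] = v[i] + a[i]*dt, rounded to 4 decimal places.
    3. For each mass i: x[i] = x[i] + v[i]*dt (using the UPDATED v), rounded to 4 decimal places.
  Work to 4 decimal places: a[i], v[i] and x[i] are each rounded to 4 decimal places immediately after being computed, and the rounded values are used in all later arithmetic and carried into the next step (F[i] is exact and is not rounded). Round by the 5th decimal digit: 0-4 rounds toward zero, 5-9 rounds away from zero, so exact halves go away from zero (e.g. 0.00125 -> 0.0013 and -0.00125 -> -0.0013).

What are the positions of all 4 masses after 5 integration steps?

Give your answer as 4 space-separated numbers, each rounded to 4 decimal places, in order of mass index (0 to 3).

Step 0: x=[4.0000 10.0000 13.0000 15.0000] v=[0.0000 0.0000 -2.0000 0.0000]
Step 1: x=[4.0400 9.9400 12.7800 15.0400] v=[0.4000 -0.6000 -2.2000 0.4000]
Step 2: x=[4.1172 9.8188 12.5484 15.1148] v=[0.7720 -1.2120 -2.3160 0.7480]
Step 3: x=[4.2261 9.6382 12.3135 15.2183] v=[1.0889 -1.8064 -2.3486 1.0347]
Step 4: x=[4.3587 9.4028 12.0832 15.3437] v=[1.3261 -2.3538 -2.3027 1.2537]
Step 5: x=[4.5050 9.1202 11.8645 15.4839] v=[1.4632 -2.8265 -2.1867 1.4016]

Answer: 4.5050 9.1202 11.8645 15.4839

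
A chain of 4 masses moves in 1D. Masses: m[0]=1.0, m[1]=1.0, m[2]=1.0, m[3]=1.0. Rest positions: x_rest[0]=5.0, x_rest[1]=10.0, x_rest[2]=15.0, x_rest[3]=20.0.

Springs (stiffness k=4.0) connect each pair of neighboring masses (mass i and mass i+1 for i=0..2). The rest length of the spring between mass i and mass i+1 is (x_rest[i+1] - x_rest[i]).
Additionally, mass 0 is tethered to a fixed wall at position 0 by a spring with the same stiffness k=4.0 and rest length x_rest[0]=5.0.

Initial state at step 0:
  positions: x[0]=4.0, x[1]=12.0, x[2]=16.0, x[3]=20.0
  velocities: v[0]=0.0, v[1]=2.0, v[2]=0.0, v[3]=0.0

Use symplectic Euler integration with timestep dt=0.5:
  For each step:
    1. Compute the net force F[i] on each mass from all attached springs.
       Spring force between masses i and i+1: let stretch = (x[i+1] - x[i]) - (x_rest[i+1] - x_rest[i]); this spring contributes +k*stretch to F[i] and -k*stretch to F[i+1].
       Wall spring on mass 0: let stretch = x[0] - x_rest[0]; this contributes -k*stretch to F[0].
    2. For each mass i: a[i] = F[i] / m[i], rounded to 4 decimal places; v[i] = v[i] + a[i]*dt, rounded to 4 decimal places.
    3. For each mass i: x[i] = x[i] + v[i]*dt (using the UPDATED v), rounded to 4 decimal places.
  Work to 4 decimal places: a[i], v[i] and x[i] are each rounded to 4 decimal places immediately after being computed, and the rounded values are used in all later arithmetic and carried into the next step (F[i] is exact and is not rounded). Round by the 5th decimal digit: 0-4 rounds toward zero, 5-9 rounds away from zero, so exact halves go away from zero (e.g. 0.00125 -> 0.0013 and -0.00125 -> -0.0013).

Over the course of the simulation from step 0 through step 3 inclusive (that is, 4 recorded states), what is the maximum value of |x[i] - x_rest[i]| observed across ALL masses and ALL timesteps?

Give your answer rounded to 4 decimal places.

Step 0: x=[4.0000 12.0000 16.0000 20.0000] v=[0.0000 2.0000 0.0000 0.0000]
Step 1: x=[8.0000 9.0000 16.0000 21.0000] v=[8.0000 -6.0000 0.0000 2.0000]
Step 2: x=[5.0000 12.0000 14.0000 22.0000] v=[-6.0000 6.0000 -4.0000 2.0000]
Step 3: x=[4.0000 10.0000 18.0000 20.0000] v=[-2.0000 -4.0000 8.0000 -4.0000]
Max displacement = 3.0000

Answer: 3.0000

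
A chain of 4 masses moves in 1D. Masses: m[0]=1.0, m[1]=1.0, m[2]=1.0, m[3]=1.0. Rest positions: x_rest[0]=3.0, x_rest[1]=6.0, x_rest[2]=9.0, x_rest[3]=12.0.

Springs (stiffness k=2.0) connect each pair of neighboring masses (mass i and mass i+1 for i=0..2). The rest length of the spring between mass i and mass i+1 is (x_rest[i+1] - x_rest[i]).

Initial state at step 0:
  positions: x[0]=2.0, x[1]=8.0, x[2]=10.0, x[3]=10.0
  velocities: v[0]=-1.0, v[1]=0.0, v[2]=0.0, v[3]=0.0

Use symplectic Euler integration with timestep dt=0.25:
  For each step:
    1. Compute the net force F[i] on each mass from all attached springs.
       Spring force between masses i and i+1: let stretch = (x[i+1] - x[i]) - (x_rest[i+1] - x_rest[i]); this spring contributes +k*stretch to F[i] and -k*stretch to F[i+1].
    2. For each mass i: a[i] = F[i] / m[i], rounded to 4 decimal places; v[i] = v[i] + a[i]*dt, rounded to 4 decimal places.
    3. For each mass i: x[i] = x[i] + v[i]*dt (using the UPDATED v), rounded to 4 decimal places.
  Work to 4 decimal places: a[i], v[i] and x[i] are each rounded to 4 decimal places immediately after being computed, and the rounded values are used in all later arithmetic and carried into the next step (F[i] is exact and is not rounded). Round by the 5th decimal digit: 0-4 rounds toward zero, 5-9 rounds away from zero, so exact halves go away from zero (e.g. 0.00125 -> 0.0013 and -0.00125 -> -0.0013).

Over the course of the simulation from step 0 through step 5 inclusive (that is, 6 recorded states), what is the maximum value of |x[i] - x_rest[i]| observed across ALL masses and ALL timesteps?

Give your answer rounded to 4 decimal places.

Answer: 2.0711

Derivation:
Step 0: x=[2.0000 8.0000 10.0000 10.0000] v=[-1.0000 0.0000 0.0000 0.0000]
Step 1: x=[2.1250 7.5000 9.7500 10.3750] v=[0.5000 -2.0000 -1.0000 1.5000]
Step 2: x=[2.5469 6.6094 9.2969 11.0469] v=[1.6875 -3.5625 -1.8125 2.6875]
Step 3: x=[3.1016 5.5469 8.7266 11.8750] v=[2.2188 -4.2500 -2.2813 3.3125]
Step 4: x=[3.5870 4.5762 8.1524 12.6846] v=[1.9415 -3.8828 -2.2970 3.2383]
Step 5: x=[3.8210 3.9289 7.6977 13.3027] v=[0.9361 -2.5893 -1.8190 2.4722]
Max displacement = 2.0711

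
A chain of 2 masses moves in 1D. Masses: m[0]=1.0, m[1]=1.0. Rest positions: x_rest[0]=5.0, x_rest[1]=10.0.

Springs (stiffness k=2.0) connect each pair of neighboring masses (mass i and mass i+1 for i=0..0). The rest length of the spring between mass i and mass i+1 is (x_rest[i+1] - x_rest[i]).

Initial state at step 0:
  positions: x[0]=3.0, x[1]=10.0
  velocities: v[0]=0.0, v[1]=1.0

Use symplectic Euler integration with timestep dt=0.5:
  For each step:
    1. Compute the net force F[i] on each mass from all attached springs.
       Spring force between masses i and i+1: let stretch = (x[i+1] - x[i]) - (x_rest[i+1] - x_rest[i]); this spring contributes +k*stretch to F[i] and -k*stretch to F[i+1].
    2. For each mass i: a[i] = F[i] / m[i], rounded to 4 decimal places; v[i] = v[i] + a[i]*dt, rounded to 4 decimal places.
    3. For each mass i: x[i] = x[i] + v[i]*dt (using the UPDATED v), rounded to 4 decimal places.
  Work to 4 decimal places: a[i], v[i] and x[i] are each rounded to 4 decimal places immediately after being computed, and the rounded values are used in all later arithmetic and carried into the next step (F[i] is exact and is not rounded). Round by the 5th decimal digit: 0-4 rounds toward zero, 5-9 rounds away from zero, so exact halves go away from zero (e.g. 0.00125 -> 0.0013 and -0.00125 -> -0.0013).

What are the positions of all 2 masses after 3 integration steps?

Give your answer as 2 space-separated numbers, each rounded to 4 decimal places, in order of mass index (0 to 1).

Answer: 5.7500 8.7500

Derivation:
Step 0: x=[3.0000 10.0000] v=[0.0000 1.0000]
Step 1: x=[4.0000 9.5000] v=[2.0000 -1.0000]
Step 2: x=[5.2500 8.7500] v=[2.5000 -1.5000]
Step 3: x=[5.7500 8.7500] v=[1.0000 0.0000]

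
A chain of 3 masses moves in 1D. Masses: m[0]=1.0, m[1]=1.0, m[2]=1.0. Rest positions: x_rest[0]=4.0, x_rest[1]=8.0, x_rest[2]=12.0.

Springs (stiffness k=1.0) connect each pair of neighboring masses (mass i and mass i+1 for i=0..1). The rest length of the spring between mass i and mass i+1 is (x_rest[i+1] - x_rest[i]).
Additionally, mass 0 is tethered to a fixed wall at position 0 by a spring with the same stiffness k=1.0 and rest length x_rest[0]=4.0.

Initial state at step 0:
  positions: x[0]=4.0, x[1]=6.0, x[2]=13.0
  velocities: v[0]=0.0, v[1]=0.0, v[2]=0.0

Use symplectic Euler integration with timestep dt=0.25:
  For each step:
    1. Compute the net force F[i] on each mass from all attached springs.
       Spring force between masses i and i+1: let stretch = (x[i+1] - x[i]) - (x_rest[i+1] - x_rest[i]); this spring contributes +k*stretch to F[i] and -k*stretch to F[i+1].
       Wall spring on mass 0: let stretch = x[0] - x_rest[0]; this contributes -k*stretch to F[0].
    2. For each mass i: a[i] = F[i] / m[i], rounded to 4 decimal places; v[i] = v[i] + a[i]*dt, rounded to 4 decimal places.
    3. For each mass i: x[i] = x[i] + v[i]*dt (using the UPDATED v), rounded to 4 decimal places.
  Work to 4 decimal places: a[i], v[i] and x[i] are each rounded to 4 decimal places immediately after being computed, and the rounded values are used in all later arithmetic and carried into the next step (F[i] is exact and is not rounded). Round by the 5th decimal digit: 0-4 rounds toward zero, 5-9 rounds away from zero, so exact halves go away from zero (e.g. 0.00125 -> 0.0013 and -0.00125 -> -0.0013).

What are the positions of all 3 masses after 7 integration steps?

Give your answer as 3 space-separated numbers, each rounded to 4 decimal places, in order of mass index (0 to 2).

Step 0: x=[4.0000 6.0000 13.0000] v=[0.0000 0.0000 0.0000]
Step 1: x=[3.8750 6.3125 12.8125] v=[-0.5000 1.2500 -0.7500]
Step 2: x=[3.6602 6.8789 12.4688] v=[-0.8594 2.2656 -1.3750]
Step 3: x=[3.4178 7.5935 12.0257] v=[-0.9698 2.8584 -1.7725]
Step 4: x=[3.2227 8.3241 11.5556] v=[-0.7803 2.9225 -1.8806]
Step 5: x=[3.1451 8.9379 11.1335] v=[-0.3106 2.4550 -1.6885]
Step 6: x=[3.2329 9.3268 10.8242] v=[0.3513 1.5557 -1.2374]
Step 7: x=[3.4996 9.4285 10.6713] v=[1.0666 0.4066 -0.6118]

Answer: 3.4996 9.4285 10.6713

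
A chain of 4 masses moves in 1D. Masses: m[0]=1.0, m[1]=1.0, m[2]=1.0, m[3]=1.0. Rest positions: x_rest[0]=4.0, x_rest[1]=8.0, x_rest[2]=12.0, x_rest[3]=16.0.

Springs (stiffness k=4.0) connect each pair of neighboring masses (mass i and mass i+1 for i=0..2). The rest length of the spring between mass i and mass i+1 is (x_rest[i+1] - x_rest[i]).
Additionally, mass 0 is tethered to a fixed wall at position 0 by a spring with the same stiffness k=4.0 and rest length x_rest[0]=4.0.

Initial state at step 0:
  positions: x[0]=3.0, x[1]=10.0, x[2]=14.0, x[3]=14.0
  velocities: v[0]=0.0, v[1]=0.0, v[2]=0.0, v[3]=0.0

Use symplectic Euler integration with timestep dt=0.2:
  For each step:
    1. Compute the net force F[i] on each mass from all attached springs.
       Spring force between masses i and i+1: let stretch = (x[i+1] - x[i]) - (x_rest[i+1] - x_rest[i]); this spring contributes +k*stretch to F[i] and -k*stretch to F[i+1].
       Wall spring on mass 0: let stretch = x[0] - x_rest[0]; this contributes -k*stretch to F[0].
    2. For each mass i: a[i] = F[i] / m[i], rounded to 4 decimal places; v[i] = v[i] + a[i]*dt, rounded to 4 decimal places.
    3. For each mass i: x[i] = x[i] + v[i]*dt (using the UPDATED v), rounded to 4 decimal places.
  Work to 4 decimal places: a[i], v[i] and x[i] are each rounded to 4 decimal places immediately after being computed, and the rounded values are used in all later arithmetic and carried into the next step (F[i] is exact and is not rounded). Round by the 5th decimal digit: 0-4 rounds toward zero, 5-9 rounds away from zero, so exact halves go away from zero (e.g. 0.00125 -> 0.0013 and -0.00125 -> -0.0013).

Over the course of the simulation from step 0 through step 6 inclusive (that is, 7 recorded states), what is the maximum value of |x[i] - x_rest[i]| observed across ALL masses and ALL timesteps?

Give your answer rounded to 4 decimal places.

Step 0: x=[3.0000 10.0000 14.0000 14.0000] v=[0.0000 0.0000 0.0000 0.0000]
Step 1: x=[3.6400 9.5200 13.3600 14.6400] v=[3.2000 -2.4000 -3.2000 3.2000]
Step 2: x=[4.6384 8.7136 12.3104 15.7152] v=[4.9920 -4.0320 -5.2480 5.3760]
Step 3: x=[5.5467 7.8307 11.2301 16.8856] v=[4.5414 -4.4147 -5.4016 5.8522]
Step 4: x=[5.9329 7.1262 10.5108 17.7912] v=[1.9312 -3.5224 -3.5967 4.5278]
Step 5: x=[5.5608 6.7723 10.4148 18.1719] v=[-1.8605 -1.7694 -0.4801 1.9035]
Step 6: x=[4.4928 6.8074 10.9771 17.9515] v=[-5.3399 0.1754 2.8116 -1.1022]
Max displacement = 2.1719

Answer: 2.1719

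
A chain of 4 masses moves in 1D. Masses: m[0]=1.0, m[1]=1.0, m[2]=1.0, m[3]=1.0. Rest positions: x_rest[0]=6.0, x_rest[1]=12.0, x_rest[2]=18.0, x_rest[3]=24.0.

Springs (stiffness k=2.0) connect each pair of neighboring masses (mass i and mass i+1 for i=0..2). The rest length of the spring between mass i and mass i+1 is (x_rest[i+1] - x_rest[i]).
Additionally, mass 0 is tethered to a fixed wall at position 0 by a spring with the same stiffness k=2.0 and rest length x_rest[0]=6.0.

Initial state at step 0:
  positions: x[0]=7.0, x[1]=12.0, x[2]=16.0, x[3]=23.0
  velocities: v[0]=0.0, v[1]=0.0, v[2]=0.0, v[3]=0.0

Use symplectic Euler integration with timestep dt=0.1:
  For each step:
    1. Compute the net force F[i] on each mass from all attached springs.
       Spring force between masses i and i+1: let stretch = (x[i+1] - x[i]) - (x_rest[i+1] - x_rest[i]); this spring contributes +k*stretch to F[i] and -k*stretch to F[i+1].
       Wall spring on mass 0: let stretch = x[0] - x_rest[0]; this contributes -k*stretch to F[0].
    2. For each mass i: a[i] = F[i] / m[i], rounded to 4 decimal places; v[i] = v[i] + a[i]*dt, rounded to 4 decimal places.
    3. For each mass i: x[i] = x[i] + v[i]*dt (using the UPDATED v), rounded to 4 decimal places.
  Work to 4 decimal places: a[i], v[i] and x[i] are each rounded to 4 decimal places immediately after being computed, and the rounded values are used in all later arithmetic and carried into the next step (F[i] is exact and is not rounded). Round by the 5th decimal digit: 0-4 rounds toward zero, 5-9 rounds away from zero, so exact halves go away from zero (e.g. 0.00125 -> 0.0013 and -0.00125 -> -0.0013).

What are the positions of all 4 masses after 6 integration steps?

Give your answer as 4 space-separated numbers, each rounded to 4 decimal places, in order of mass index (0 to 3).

Answer: 6.2420 11.6569 17.0510 22.6841

Derivation:
Step 0: x=[7.0000 12.0000 16.0000 23.0000] v=[0.0000 0.0000 0.0000 0.0000]
Step 1: x=[6.9600 11.9800 16.0600 22.9800] v=[-0.4000 -0.2000 0.6000 -0.2000]
Step 2: x=[6.8812 11.9412 16.1768 22.9416] v=[-0.7880 -0.3880 1.1680 -0.3840]
Step 3: x=[6.7660 11.8859 16.3442 22.8879] v=[-1.1522 -0.5529 1.6738 -0.5370]
Step 4: x=[6.6179 11.8174 16.5533 22.8233] v=[-1.4814 -0.6852 2.0909 -0.6457]
Step 5: x=[6.4414 11.7396 16.7931 22.7533] v=[-1.7651 -0.7779 2.3977 -0.6997]
Step 6: x=[6.2420 11.6569 17.0510 22.6841] v=[-1.9937 -0.8268 2.5790 -0.6917]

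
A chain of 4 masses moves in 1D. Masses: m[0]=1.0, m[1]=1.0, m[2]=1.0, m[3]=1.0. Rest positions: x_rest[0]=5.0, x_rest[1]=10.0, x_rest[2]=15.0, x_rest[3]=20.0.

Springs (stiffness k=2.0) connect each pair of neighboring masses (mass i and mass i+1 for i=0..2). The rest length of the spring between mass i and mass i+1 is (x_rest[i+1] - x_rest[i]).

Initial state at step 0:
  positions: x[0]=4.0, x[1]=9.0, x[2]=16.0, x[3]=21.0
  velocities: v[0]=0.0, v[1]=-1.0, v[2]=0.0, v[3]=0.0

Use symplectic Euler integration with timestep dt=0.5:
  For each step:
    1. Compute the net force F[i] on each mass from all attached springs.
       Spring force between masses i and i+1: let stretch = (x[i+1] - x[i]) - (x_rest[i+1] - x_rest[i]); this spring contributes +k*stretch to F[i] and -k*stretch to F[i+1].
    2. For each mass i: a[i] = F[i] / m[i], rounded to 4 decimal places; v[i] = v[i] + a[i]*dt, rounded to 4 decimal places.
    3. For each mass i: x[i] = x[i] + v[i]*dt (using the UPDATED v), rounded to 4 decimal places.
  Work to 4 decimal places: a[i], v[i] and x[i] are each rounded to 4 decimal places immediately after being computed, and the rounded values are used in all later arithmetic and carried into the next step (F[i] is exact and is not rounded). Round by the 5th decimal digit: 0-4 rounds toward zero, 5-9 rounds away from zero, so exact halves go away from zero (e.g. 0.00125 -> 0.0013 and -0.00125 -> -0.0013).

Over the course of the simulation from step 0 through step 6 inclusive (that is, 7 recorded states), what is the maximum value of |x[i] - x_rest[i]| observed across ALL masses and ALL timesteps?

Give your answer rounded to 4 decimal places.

Step 0: x=[4.0000 9.0000 16.0000 21.0000] v=[0.0000 -1.0000 0.0000 0.0000]
Step 1: x=[4.0000 9.5000 15.0000 21.0000] v=[0.0000 1.0000 -2.0000 0.0000]
Step 2: x=[4.2500 10.0000 14.2500 20.5000] v=[0.5000 1.0000 -1.5000 -1.0000]
Step 3: x=[4.8750 9.7500 14.5000 19.3750] v=[1.2500 -0.5000 0.5000 -2.2500]
Step 4: x=[5.4375 9.4375 14.8125 18.3125] v=[1.1250 -0.6250 0.6250 -2.1250]
Step 5: x=[5.5000 9.8125 14.1875 18.0000] v=[0.1250 0.7500 -1.2500 -0.6250]
Step 6: x=[5.2188 10.2188 13.2813 18.2813] v=[-0.5625 0.8125 -1.8125 0.5625]
Max displacement = 2.0000

Answer: 2.0000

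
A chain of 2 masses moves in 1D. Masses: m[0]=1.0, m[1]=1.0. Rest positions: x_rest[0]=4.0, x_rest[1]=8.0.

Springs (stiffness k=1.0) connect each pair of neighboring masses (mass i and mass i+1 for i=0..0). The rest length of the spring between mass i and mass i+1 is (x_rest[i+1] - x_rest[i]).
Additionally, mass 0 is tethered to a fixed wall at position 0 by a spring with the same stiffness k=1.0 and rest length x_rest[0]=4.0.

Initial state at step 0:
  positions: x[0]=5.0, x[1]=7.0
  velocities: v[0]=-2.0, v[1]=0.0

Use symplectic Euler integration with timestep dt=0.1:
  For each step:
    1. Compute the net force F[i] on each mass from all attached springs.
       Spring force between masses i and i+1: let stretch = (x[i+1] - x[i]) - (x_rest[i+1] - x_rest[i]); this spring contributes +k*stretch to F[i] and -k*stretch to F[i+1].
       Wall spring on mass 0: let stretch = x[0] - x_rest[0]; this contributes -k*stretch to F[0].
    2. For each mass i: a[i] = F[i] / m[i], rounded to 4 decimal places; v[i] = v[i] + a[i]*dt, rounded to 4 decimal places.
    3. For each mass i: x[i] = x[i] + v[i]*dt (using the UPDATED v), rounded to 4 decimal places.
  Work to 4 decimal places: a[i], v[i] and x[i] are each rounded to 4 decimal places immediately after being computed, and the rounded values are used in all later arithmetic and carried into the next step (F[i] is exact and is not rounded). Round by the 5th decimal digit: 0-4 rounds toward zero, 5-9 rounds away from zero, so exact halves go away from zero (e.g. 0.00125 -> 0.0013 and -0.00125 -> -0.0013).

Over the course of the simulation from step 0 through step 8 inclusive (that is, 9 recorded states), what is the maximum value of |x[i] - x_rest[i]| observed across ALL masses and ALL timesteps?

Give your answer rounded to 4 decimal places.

Answer: 1.2098

Derivation:
Step 0: x=[5.0000 7.0000] v=[-2.0000 0.0000]
Step 1: x=[4.7700 7.0200] v=[-2.3000 0.2000]
Step 2: x=[4.5148 7.0575] v=[-2.5520 0.3750]
Step 3: x=[4.2399 7.1096] v=[-2.7492 0.5207]
Step 4: x=[3.9513 7.1730] v=[-2.8862 0.6337]
Step 5: x=[3.6554 7.2442] v=[-2.9592 0.7115]
Step 6: x=[3.3588 7.3195] v=[-2.9659 0.7526]
Step 7: x=[3.0682 7.3952] v=[-2.9057 0.7565]
Step 8: x=[2.7902 7.4676] v=[-2.7798 0.7238]
Max displacement = 1.2098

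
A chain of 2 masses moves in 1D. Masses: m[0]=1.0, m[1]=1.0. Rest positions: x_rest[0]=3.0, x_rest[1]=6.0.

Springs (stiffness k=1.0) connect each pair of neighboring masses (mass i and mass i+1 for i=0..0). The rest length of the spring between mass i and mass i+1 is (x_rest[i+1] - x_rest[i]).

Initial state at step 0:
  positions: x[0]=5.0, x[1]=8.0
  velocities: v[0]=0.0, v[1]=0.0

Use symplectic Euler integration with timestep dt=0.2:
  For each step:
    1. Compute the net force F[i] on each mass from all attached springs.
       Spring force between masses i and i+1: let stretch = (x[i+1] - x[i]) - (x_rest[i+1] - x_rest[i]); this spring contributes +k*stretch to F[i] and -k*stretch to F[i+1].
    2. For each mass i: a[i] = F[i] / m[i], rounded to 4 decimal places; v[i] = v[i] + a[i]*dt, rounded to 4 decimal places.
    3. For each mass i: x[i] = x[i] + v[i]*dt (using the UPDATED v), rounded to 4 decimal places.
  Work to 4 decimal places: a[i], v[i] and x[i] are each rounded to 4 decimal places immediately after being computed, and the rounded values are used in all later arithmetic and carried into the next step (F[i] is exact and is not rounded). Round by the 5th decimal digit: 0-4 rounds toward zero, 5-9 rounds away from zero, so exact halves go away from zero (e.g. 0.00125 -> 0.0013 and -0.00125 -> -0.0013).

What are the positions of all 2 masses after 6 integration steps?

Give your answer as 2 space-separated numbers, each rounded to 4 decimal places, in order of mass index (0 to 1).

Step 0: x=[5.0000 8.0000] v=[0.0000 0.0000]
Step 1: x=[5.0000 8.0000] v=[0.0000 0.0000]
Step 2: x=[5.0000 8.0000] v=[0.0000 0.0000]
Step 3: x=[5.0000 8.0000] v=[0.0000 0.0000]
Step 4: x=[5.0000 8.0000] v=[0.0000 0.0000]
Step 5: x=[5.0000 8.0000] v=[0.0000 0.0000]
Step 6: x=[5.0000 8.0000] v=[0.0000 0.0000]

Answer: 5.0000 8.0000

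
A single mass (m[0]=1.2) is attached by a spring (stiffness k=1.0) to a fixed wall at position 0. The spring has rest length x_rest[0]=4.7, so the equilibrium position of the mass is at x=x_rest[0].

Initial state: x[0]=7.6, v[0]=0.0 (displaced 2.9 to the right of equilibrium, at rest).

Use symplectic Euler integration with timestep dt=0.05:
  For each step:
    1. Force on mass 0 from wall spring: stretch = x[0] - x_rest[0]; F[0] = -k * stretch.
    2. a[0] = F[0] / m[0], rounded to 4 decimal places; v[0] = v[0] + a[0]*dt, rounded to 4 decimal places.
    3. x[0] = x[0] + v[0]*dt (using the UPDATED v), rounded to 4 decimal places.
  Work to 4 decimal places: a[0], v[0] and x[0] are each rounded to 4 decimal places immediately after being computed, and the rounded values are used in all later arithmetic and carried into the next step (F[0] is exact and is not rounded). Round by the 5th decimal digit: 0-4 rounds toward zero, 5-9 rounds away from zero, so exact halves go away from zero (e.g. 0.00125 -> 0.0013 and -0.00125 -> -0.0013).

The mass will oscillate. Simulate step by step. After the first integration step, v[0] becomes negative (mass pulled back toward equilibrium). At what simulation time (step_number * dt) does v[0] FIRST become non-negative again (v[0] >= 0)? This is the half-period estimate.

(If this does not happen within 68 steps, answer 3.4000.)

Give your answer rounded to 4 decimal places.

Step 0: x=[7.6000] v=[0.0000]
Step 1: x=[7.5940] v=[-0.1208]
Step 2: x=[7.5819] v=[-0.2414]
Step 3: x=[7.5638] v=[-0.3615]
Step 4: x=[7.5398] v=[-0.4808]
Step 5: x=[7.5098] v=[-0.5991]
Step 6: x=[7.4740] v=[-0.7162]
Step 7: x=[7.4324] v=[-0.8318]
Step 8: x=[7.3851] v=[-0.9457]
Step 9: x=[7.3322] v=[-1.0576]
Step 10: x=[7.2738] v=[-1.1673]
Step 11: x=[7.2101] v=[-1.2745]
Step 12: x=[7.1411] v=[-1.3791]
Step 13: x=[7.0671] v=[-1.4808]
Step 14: x=[6.9881] v=[-1.5794]
Step 15: x=[6.9044] v=[-1.6747]
Step 16: x=[6.8161] v=[-1.7666]
Step 17: x=[6.7234] v=[-1.8548]
Step 18: x=[6.6264] v=[-1.9391]
Step 19: x=[6.5254] v=[-2.0194]
Step 20: x=[6.4206] v=[-2.0955]
Step 21: x=[6.3122] v=[-2.1672]
Step 22: x=[6.2005] v=[-2.2344]
Step 23: x=[6.0857] v=[-2.2969]
Step 24: x=[5.9680] v=[-2.3546]
Step 25: x=[5.8476] v=[-2.4074]
Step 26: x=[5.7248] v=[-2.4552]
Step 27: x=[5.5999] v=[-2.4979]
Step 28: x=[5.4731] v=[-2.5354]
Step 29: x=[5.3447] v=[-2.5676]
Step 30: x=[5.2150] v=[-2.5945]
Step 31: x=[5.0842] v=[-2.6160]
Step 32: x=[4.9526] v=[-2.6320]
Step 33: x=[4.8205] v=[-2.6425]
Step 34: x=[4.6881] v=[-2.6475]
Step 35: x=[4.5558] v=[-2.6470]
Step 36: x=[4.4238] v=[-2.6410]
Step 37: x=[4.2923] v=[-2.6295]
Step 38: x=[4.1617] v=[-2.6125]
Step 39: x=[4.0322] v=[-2.5901]
Step 40: x=[3.9041] v=[-2.5623]
Step 41: x=[3.7776] v=[-2.5291]
Step 42: x=[3.6531] v=[-2.4907]
Step 43: x=[3.5307] v=[-2.4471]
Step 44: x=[3.4108] v=[-2.3984]
Step 45: x=[3.2936] v=[-2.3447]
Step 46: x=[3.1793] v=[-2.2861]
Step 47: x=[3.0682] v=[-2.2227]
Step 48: x=[2.9605] v=[-2.1547]
Step 49: x=[2.8564] v=[-2.0822]
Step 50: x=[2.7561] v=[-2.0054]
Step 51: x=[2.6599] v=[-1.9244]
Step 52: x=[2.5679] v=[-1.8394]
Step 53: x=[2.4804] v=[-1.7506]
Step 54: x=[2.3975] v=[-1.6581]
Step 55: x=[2.3194] v=[-1.5622]
Step 56: x=[2.2463] v=[-1.4630]
Step 57: x=[2.1783] v=[-1.3608]
Step 58: x=[2.1155] v=[-1.2557]
Step 59: x=[2.0581] v=[-1.1480]
Step 60: x=[2.0062] v=[-1.0379]
Step 61: x=[1.9599] v=[-0.9257]
Step 62: x=[1.9193] v=[-0.8115]
Step 63: x=[1.8845] v=[-0.6956]
Step 64: x=[1.8556] v=[-0.5783]
Step 65: x=[1.8326] v=[-0.4598]
Step 66: x=[1.8156] v=[-0.3403]
Step 67: x=[1.8046] v=[-0.2201]
Step 68: x=[1.7996] v=[-0.0995]
v[0] did not become non-negative within 68 steps; using fallback time=3.4000

Answer: 3.4000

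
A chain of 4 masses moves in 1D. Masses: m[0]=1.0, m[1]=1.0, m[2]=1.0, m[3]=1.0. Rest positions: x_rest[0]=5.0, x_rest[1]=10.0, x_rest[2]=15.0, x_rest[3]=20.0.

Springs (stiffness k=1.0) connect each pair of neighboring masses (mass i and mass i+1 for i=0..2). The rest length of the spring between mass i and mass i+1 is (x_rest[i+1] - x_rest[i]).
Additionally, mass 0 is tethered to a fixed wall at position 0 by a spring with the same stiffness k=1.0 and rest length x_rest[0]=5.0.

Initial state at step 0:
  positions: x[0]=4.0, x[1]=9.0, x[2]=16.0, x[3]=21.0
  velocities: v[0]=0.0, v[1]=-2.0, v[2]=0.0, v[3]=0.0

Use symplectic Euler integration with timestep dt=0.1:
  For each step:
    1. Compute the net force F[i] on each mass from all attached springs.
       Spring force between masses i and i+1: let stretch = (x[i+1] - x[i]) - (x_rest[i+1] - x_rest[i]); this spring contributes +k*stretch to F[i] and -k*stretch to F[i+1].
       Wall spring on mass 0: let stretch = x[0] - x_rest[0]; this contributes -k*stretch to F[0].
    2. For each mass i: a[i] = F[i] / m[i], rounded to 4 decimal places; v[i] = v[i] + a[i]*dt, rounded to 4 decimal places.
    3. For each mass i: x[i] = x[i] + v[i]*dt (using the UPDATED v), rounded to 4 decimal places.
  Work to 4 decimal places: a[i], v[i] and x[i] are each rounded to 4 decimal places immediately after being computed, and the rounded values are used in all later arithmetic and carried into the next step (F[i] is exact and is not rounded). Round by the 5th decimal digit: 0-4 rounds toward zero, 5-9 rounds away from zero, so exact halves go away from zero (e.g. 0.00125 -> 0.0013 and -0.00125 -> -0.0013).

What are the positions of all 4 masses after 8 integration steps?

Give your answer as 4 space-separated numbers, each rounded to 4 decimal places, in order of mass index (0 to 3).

Step 0: x=[4.0000 9.0000 16.0000 21.0000] v=[0.0000 -2.0000 0.0000 0.0000]
Step 1: x=[4.0100 8.8200 15.9800 21.0000] v=[0.1000 -1.8000 -0.2000 0.0000]
Step 2: x=[4.0280 8.6635 15.9386 20.9998] v=[0.1800 -1.5650 -0.4140 -0.0020]
Step 3: x=[4.0521 8.5334 15.8751 20.9990] v=[0.2408 -1.3010 -0.6354 -0.0081]
Step 4: x=[4.0805 8.4319 15.7894 20.9970] v=[0.2837 -1.0150 -0.8572 -0.0205]
Step 5: x=[4.1116 8.3605 15.6822 20.9929] v=[0.3108 -0.7144 -1.0722 -0.0413]
Step 6: x=[4.1441 8.3198 15.5549 20.9857] v=[0.3245 -0.4071 -1.2733 -0.0724]
Step 7: x=[4.1769 8.3097 15.4095 20.9742] v=[0.3277 -0.1012 -1.4537 -0.1155]
Step 8: x=[4.2092 8.3293 15.2488 20.9570] v=[0.3233 0.1955 -1.6072 -0.1720]

Answer: 4.2092 8.3293 15.2488 20.9570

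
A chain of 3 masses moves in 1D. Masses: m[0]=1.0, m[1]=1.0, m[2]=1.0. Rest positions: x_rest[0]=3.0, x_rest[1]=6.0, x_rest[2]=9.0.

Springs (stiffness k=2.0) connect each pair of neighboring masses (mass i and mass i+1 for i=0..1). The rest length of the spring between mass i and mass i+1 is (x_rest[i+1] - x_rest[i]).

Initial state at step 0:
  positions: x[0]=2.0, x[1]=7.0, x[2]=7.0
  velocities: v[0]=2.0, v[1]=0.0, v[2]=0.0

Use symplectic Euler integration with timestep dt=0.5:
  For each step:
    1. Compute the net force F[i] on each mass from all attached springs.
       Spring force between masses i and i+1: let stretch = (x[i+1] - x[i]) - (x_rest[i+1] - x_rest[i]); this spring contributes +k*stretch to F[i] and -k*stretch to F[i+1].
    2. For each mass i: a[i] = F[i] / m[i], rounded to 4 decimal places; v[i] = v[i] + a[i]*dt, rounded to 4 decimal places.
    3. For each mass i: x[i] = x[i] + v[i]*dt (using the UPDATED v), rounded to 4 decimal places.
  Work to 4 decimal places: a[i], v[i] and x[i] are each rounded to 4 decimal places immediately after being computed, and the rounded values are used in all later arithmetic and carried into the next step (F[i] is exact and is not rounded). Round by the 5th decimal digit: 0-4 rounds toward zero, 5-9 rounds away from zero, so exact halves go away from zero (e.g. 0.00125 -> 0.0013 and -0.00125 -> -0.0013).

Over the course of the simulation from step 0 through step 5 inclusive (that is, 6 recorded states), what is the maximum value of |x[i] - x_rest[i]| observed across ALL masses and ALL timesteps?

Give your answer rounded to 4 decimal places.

Step 0: x=[2.0000 7.0000 7.0000] v=[2.0000 0.0000 0.0000]
Step 1: x=[4.0000 4.5000 8.5000] v=[4.0000 -5.0000 3.0000]
Step 2: x=[4.7500 3.7500 9.5000] v=[1.5000 -1.5000 2.0000]
Step 3: x=[3.5000 6.3750 9.1250] v=[-2.5000 5.2500 -0.7500]
Step 4: x=[2.1875 8.9375 8.8750] v=[-2.6250 5.1250 -0.5000]
Step 5: x=[2.7500 8.0938 10.1563] v=[1.1250 -1.6875 2.5625]
Max displacement = 2.9375

Answer: 2.9375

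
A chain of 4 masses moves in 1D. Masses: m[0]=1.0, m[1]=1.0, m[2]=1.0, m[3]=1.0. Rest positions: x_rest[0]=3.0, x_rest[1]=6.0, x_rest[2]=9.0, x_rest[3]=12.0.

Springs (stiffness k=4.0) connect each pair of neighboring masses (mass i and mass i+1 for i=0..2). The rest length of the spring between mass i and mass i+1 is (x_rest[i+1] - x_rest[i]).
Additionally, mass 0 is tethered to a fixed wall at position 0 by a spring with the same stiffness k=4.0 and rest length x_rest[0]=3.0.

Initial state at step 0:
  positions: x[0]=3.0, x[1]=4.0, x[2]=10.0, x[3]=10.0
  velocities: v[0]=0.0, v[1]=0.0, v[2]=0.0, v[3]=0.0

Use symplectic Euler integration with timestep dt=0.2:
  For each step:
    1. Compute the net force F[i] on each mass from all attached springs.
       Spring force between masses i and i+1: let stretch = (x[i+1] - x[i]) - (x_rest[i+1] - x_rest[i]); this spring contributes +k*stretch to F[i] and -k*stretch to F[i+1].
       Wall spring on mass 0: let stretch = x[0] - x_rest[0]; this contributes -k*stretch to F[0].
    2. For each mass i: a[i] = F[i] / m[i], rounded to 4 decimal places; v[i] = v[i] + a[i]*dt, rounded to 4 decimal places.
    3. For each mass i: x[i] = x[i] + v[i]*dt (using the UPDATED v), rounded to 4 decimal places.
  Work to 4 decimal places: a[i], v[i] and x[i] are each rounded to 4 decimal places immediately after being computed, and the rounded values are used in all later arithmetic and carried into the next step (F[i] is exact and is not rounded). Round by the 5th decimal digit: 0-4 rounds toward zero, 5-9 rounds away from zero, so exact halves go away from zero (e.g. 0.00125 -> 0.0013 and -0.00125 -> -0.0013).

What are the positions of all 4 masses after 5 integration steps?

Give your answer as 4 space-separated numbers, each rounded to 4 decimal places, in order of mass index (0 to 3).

Answer: 2.8901 6.0396 7.0984 11.9297

Derivation:
Step 0: x=[3.0000 4.0000 10.0000 10.0000] v=[0.0000 0.0000 0.0000 0.0000]
Step 1: x=[2.6800 4.8000 9.0400 10.4800] v=[-1.6000 4.0000 -4.8000 2.4000]
Step 2: x=[2.2704 5.9392 7.6320 11.2096] v=[-2.0480 5.6960 -7.0400 3.6480]
Step 3: x=[2.0845 6.7622 6.5256 11.8468] v=[-0.9293 4.1152 -5.5322 3.1859]
Step 4: x=[2.3136 6.7990 6.3084 12.1126] v=[1.1453 0.1838 -1.0860 1.3289]
Step 5: x=[2.8901 6.0396 7.0984 11.9297] v=[2.8827 -3.7970 3.9498 -0.9145]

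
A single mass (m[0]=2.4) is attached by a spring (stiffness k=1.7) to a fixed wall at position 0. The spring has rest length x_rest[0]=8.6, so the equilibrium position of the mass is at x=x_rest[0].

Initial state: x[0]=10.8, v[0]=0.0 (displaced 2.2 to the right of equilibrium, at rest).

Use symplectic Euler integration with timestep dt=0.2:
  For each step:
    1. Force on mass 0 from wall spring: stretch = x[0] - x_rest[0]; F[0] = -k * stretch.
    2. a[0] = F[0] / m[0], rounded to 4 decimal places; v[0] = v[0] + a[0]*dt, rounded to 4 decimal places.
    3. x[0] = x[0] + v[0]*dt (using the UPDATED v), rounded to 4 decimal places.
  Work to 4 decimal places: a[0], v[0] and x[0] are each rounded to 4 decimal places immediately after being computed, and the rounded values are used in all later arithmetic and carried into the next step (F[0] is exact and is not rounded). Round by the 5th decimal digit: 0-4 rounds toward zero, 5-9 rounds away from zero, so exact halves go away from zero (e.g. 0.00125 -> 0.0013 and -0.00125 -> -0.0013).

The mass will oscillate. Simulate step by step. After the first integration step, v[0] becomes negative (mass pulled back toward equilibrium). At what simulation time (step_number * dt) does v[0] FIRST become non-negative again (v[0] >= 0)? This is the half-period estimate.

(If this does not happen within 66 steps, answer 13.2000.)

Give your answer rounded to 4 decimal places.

Step 0: x=[10.8000] v=[0.0000]
Step 1: x=[10.7377] v=[-0.3117]
Step 2: x=[10.6148] v=[-0.6145]
Step 3: x=[10.4348] v=[-0.8999]
Step 4: x=[10.2028] v=[-1.1598]
Step 5: x=[9.9254] v=[-1.3869]
Step 6: x=[9.6105] v=[-1.5747]
Step 7: x=[9.2669] v=[-1.7179]
Step 8: x=[8.9044] v=[-1.8124]
Step 9: x=[8.5333] v=[-1.8555]
Step 10: x=[8.1641] v=[-1.8461]
Step 11: x=[7.8072] v=[-1.7843]
Step 12: x=[7.4728] v=[-1.6720]
Step 13: x=[7.1703] v=[-1.5123]
Step 14: x=[6.9083] v=[-1.3098]
Step 15: x=[6.6943] v=[-1.0701]
Step 16: x=[6.5343] v=[-0.8001]
Step 17: x=[6.4328] v=[-0.5075]
Step 18: x=[6.3927] v=[-0.2005]
Step 19: x=[6.4151] v=[0.1122]
First v>=0 after going negative at step 19, time=3.8000

Answer: 3.8000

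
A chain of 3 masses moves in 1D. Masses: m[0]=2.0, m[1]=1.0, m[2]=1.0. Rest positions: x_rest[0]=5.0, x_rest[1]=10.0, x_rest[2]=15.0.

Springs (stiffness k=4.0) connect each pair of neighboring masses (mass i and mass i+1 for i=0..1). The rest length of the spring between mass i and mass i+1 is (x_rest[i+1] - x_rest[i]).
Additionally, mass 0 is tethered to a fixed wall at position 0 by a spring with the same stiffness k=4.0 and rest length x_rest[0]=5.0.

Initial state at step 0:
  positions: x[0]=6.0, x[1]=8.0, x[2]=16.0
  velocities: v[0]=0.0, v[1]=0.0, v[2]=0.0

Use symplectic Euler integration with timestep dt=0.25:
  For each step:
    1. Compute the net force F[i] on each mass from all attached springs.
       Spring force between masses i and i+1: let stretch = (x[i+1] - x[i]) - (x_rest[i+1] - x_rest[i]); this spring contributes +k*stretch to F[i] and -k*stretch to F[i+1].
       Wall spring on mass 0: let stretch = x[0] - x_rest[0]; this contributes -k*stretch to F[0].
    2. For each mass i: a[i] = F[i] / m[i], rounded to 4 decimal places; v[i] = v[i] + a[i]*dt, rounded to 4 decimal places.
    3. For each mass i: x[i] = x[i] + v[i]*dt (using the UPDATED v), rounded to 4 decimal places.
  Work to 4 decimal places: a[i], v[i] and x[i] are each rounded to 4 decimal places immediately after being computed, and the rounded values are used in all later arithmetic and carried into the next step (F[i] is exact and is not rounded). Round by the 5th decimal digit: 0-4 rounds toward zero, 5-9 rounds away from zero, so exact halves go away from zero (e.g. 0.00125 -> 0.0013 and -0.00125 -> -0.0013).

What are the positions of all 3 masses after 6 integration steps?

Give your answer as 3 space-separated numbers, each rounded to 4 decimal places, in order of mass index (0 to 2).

Answer: 5.1899 8.1520 16.4019

Derivation:
Step 0: x=[6.0000 8.0000 16.0000] v=[0.0000 0.0000 0.0000]
Step 1: x=[5.5000 9.5000 15.2500] v=[-2.0000 6.0000 -3.0000]
Step 2: x=[4.8125 11.4375 14.3125] v=[-2.7500 7.7500 -3.7500]
Step 3: x=[4.3516 12.4375 13.9063] v=[-1.8438 4.0000 -1.6250]
Step 4: x=[4.3575 11.7832 14.3829] v=[0.0234 -2.6171 1.9062]
Step 5: x=[4.7469 9.9224 15.4595] v=[1.5575 -7.4431 4.3065]
Step 6: x=[5.1899 8.1520 16.4019] v=[1.7718 -7.0815 3.7694]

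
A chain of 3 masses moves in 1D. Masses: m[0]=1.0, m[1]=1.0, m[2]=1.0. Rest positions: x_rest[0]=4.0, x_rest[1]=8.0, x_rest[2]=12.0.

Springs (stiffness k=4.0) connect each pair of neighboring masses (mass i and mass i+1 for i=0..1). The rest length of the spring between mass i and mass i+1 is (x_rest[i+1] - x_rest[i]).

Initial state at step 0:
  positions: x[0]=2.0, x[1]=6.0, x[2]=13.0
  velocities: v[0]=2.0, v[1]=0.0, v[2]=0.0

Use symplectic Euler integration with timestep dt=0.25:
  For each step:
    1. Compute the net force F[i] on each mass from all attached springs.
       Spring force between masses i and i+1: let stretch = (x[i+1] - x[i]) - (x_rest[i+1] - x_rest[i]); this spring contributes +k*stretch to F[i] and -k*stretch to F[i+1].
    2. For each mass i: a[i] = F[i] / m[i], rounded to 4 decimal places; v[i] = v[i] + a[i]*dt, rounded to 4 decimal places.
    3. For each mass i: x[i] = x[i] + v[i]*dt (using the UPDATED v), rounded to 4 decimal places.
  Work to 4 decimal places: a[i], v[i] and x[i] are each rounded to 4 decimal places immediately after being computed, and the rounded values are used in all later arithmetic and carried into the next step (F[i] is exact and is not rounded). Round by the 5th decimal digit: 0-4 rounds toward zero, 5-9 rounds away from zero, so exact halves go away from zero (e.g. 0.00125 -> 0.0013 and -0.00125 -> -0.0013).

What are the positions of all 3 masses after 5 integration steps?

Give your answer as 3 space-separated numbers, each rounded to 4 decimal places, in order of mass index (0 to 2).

Step 0: x=[2.0000 6.0000 13.0000] v=[2.0000 0.0000 0.0000]
Step 1: x=[2.5000 6.7500 12.2500] v=[2.0000 3.0000 -3.0000]
Step 2: x=[3.0625 7.8125 11.1250] v=[2.2500 4.2500 -4.5000]
Step 3: x=[3.8125 8.5156 10.1719] v=[3.0000 2.8125 -3.8125]
Step 4: x=[4.7383 8.4570 9.8047] v=[3.7031 -0.2343 -1.4688]
Step 5: x=[5.5938 7.8057 10.1006] v=[3.4218 -2.6053 1.1835]

Answer: 5.5938 7.8057 10.1006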